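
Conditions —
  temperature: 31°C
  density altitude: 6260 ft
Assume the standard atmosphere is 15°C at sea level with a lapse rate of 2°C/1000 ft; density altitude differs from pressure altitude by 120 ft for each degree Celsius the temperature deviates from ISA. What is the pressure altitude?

DA = PA + 120 × (OAT − (15 − 2·PA/1000)) = PA + 120·OAT − 1800 + 0.24·PA = 1.24·PA + 120·OAT − 1800.
So 1.24·PA = 6260 − 120 × 31 + 1800 = 4340.
PA = 4340 / 1.24 = 3500 ft.

3500 ft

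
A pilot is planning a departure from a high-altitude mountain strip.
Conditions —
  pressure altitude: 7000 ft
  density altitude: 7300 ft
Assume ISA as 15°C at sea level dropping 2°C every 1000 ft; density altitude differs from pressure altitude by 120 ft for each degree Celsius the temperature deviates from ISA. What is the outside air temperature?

Density altitude − pressure altitude = 7300 − 7000 = +300 ft.
At 120 ft/°C that is an ISA deviation of 300/120 = +2.5°C.
ISA temperature at 7000 ft = 15 − 2 × (7000/1000) = 1°C.
OAT = ISA + deviation = 1 + (+2.5) = 3.5°C.

3.5°C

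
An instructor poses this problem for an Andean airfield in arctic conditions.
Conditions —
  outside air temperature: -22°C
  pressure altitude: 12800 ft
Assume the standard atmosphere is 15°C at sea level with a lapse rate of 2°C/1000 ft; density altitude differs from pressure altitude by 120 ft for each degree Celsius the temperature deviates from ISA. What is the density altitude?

ISA temperature at 12800 ft = 15 − 2 × (12800/1000) = -10.6°C.
ISA deviation = -22 − (-10.6) = -11.4°C.
Density altitude = 12800 + 120 × (-11.4) = 12800 + (-1368) = 11432 ft.

11432 ft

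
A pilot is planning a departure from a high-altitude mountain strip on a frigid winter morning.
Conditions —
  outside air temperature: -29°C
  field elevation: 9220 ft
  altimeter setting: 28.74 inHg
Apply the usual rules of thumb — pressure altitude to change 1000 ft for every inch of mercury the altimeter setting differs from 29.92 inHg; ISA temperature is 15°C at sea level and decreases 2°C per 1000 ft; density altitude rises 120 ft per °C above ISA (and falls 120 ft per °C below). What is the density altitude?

Pressure altitude = 9220 + (29.92 − 28.74) × 1000 = 9220 + (+1180) = 10400 ft.
ISA temperature at 10400 ft = 15 − 2 × (10400/1000) = -5.8°C.
ISA deviation = -29 − (-5.8) = -23.2°C.
Density altitude = 10400 + 120 × (-23.2) = 7616 ft.

7616 ft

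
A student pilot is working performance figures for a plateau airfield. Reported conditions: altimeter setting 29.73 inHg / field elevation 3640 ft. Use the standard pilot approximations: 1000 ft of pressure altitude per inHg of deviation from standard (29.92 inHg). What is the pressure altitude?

Pressure correction = (29.92 − 29.73) × 1000 = +190 ft.
Pressure altitude = 3640 + (+190) = 3830 ft.

3830 ft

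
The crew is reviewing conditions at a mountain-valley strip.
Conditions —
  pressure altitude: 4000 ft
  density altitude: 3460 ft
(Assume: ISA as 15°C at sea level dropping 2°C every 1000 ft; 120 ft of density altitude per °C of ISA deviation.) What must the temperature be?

Density altitude − pressure altitude = 3460 − 4000 = -540 ft.
At 120 ft/°C that is an ISA deviation of -540/120 = -4.5°C.
ISA temperature at 4000 ft = 15 − 2 × (4000/1000) = 7°C.
OAT = ISA + deviation = 7 + (-4.5) = 2.5°C.

2.5°C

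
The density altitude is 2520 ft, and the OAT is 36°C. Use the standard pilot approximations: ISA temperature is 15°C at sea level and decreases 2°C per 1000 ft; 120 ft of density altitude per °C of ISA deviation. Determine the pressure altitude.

DA = PA + 120 × (OAT − (15 − 2·PA/1000)) = PA + 120·OAT − 1800 + 0.24·PA = 1.24·PA + 120·OAT − 1800.
So 1.24·PA = 2520 − 120 × 36 + 1800 = 0.
PA = 0 / 1.24 = 0 ft.

0 ft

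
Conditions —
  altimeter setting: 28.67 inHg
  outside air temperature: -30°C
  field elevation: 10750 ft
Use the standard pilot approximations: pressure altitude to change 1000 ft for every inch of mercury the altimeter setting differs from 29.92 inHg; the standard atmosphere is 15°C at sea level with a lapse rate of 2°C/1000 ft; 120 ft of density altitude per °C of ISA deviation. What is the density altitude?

9480 ft

Pressure altitude = 10750 + (29.92 − 28.67) × 1000 = 10750 + (+1250) = 12000 ft.
ISA temperature at 12000 ft = 15 − 2 × (12000/1000) = -9°C.
ISA deviation = -30 − (-9) = -21°C.
Density altitude = 12000 + 120 × (-21) = 9480 ft.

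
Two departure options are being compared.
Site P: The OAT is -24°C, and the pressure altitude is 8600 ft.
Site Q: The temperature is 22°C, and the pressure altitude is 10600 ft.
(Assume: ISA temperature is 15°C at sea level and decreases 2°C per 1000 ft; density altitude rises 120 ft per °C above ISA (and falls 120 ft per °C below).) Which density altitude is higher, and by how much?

Site Q by 8000 ft

Site P: ISA temp = -2.2°C, deviation -21.8°C, DA = 8600 + 120 × (-21.8) = 5984 ft.
Site Q: ISA temp = -6.2°C, deviation +28.2°C, DA = 10600 + 120 × 28.2 = 13984 ft.
Site Q is higher by 13984 − 5984 = 8000 ft.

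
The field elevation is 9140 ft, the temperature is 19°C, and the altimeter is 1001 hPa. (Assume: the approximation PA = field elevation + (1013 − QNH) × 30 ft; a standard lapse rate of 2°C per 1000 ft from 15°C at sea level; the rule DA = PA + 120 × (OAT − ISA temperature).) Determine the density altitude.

12260 ft

Pressure altitude = 9140 + (1013 − 1001) × 30 = 9140 + (+360) = 9500 ft.
ISA temperature at 9500 ft = 15 − 2 × (9500/1000) = -4°C.
ISA deviation = 19 − (-4) = +23°C.
Density altitude = 9500 + 120 × (23) = 12260 ft.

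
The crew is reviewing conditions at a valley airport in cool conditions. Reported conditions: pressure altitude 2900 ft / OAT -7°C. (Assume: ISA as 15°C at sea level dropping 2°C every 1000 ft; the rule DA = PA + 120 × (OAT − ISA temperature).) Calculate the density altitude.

ISA temperature at 2900 ft = 15 − 2 × (2900/1000) = 9.2°C.
ISA deviation = -7 − 9.2 = -16.2°C.
Density altitude = 2900 + 120 × (-16.2) = 2900 + (-1944) = 956 ft.

956 ft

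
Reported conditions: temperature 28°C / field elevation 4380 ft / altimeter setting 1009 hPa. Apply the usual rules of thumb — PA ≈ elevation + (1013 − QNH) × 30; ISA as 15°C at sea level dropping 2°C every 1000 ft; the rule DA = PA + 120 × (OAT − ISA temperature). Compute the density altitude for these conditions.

Pressure altitude = 4380 + (1013 − 1009) × 30 = 4380 + (+120) = 4500 ft.
ISA temperature at 4500 ft = 15 − 2 × (4500/1000) = 6°C.
ISA deviation = 28 − 6 = +22°C.
Density altitude = 4500 + 120 × (22) = 7140 ft.

7140 ft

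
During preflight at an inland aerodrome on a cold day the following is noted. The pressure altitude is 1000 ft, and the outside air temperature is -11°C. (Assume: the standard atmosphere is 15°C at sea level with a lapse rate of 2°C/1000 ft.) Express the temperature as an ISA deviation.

ISA-24°C

ISA temperature at 1000 ft = 15 − 2 × (1000/1000) = 13°C.
Deviation = OAT − ISA = -11 − 13 = -24°C.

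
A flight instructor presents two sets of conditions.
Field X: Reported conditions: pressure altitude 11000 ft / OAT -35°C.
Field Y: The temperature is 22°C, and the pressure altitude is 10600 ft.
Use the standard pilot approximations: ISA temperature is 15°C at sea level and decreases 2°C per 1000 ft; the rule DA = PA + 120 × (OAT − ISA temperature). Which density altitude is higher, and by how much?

Field Y by 6344 ft

Field X: ISA temp = -7°C, deviation -28°C, DA = 11000 + 120 × (-28) = 7640 ft.
Field Y: ISA temp = -6.2°C, deviation +28.2°C, DA = 10600 + 120 × 28.2 = 13984 ft.
Field Y is higher by 13984 − 7640 = 6344 ft.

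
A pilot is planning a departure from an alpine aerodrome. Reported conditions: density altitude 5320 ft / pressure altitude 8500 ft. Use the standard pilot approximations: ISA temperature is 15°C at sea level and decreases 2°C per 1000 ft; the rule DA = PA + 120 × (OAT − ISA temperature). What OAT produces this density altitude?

-28.5°C

Density altitude − pressure altitude = 5320 − 8500 = -3180 ft.
At 120 ft/°C that is an ISA deviation of -3180/120 = -26.5°C.
ISA temperature at 8500 ft = 15 − 2 × (8500/1000) = -2°C.
OAT = ISA + deviation = -2 + (-26.5) = -28.5°C.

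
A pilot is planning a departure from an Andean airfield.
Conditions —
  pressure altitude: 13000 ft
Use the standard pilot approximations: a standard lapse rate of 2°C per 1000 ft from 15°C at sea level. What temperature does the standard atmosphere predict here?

-11°C

ISA temperature = 15 − 2 × (13000/1000) = 15 − 26 = -11°C.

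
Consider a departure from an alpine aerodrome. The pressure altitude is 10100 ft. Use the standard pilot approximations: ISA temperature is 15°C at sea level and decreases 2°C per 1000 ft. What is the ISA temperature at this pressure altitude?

-5.2°C

ISA temperature = 15 − 2 × (10100/1000) = 15 − 20.2 = -5.2°C.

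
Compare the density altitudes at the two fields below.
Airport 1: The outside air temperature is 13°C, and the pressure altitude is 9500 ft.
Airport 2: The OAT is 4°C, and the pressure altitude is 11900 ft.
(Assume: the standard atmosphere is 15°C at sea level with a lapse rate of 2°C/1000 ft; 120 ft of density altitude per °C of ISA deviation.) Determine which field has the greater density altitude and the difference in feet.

Airport 1: ISA temp = -4°C, deviation +17°C, DA = 9500 + 120 × 17 = 11540 ft.
Airport 2: ISA temp = -8.8°C, deviation +12.8°C, DA = 11900 + 120 × 12.8 = 13436 ft.
Airport 2 is higher by 13436 − 11540 = 1896 ft.

Airport 2 by 1896 ft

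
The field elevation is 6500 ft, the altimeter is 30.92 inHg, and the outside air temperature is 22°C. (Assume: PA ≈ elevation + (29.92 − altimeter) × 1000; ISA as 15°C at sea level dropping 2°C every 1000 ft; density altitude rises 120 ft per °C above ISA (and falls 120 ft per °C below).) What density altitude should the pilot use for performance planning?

Pressure altitude = 6500 + (29.92 − 30.92) × 1000 = 6500 + (-1000) = 5500 ft.
ISA temperature at 5500 ft = 15 − 2 × (5500/1000) = 4°C.
ISA deviation = 22 − 4 = +18°C.
Density altitude = 5500 + 120 × (18) = 7660 ft.

7660 ft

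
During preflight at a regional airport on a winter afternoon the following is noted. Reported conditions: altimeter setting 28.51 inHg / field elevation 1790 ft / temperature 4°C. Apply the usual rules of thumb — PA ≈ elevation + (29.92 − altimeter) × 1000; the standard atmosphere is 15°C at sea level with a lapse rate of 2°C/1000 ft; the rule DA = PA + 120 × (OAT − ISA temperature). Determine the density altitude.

2648 ft

Pressure altitude = 1790 + (29.92 − 28.51) × 1000 = 1790 + (+1410) = 3200 ft.
ISA temperature at 3200 ft = 15 − 2 × (3200/1000) = 8.6°C.
ISA deviation = 4 − 8.6 = -4.6°C.
Density altitude = 3200 + 120 × (-4.6) = 2648 ft.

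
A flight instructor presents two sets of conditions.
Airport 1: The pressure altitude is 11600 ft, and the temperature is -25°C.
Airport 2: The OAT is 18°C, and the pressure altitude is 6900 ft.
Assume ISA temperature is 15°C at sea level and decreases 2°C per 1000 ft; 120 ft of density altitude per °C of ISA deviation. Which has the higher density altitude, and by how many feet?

Airport 1: ISA temp = -8.2°C, deviation -16.8°C, DA = 11600 + 120 × (-16.8) = 9584 ft.
Airport 2: ISA temp = 1.2°C, deviation +16.8°C, DA = 6900 + 120 × 16.8 = 8916 ft.
Airport 1 is higher by 9584 − 8916 = 668 ft.

Airport 1 by 668 ft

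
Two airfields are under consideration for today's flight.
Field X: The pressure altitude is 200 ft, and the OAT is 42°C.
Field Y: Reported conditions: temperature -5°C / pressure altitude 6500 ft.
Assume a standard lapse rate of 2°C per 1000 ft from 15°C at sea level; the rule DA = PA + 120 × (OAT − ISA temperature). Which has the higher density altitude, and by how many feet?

Field Y by 2172 ft

Field X: ISA temp = 14.6°C, deviation +27.4°C, DA = 200 + 120 × 27.4 = 3488 ft.
Field Y: ISA temp = 2°C, deviation -7°C, DA = 6500 + 120 × (-7) = 5660 ft.
Field Y is higher by 5660 − 3488 = 2172 ft.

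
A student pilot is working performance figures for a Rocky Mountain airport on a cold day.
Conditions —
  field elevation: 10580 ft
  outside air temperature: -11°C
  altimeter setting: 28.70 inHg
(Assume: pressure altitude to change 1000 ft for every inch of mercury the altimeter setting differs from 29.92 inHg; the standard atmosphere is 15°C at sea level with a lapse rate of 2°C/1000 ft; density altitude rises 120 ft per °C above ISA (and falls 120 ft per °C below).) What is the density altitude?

Pressure altitude = 10580 + (29.92 − 28.70) × 1000 = 10580 + (+1220) = 11800 ft.
ISA temperature at 11800 ft = 15 − 2 × (11800/1000) = -8.6°C.
ISA deviation = -11 − (-8.6) = -2.4°C.
Density altitude = 11800 + 120 × (-2.4) = 11512 ft.

11512 ft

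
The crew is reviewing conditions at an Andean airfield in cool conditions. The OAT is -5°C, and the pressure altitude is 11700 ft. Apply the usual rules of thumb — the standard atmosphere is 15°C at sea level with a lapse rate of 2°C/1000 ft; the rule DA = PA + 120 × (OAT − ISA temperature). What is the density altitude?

12108 ft

ISA temperature at 11700 ft = 15 − 2 × (11700/1000) = -8.4°C.
ISA deviation = -5 − (-8.4) = +3.4°C.
Density altitude = 11700 + 120 × (3.4) = 11700 + (+408) = 12108 ft.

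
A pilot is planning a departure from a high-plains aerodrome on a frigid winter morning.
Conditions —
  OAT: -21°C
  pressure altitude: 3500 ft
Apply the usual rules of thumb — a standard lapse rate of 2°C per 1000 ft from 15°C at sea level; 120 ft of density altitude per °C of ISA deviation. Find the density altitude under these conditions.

ISA temperature at 3500 ft = 15 − 2 × (3500/1000) = 8°C.
ISA deviation = -21 − 8 = -29°C.
Density altitude = 3500 + 120 × (-29) = 3500 + (-3480) = 20 ft.

20 ft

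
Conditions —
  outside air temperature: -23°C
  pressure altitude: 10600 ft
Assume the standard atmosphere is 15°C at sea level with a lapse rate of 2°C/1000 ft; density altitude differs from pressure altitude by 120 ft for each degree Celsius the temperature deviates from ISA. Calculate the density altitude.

8584 ft

ISA temperature at 10600 ft = 15 − 2 × (10600/1000) = -6.2°C.
ISA deviation = -23 − (-6.2) = -16.8°C.
Density altitude = 10600 + 120 × (-16.8) = 10600 + (-2016) = 8584 ft.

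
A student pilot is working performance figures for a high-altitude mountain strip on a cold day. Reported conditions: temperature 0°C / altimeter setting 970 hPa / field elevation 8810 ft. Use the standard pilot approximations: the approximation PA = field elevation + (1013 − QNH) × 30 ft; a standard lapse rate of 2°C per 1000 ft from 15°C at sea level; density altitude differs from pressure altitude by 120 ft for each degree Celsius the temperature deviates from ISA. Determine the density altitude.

10724 ft

Pressure altitude = 8810 + (1013 − 970) × 30 = 8810 + (+1290) = 10100 ft.
ISA temperature at 10100 ft = 15 − 2 × (10100/1000) = -5.2°C.
ISA deviation = 0 − (-5.2) = +5.2°C.
Density altitude = 10100 + 120 × (5.2) = 10724 ft.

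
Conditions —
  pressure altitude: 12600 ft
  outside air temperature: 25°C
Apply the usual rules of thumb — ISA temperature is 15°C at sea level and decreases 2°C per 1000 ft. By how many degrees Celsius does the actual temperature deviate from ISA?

ISA temperature at 12600 ft = 15 − 2 × (12600/1000) = -10.2°C.
Deviation = OAT − ISA = 25 − (-10.2) = +35.2°C.

ISA+35.2°C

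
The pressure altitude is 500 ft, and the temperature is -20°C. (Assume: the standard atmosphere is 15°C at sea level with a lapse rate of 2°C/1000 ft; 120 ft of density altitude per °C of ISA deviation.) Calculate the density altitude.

ISA temperature at 500 ft = 15 − 2 × (500/1000) = 14°C.
ISA deviation = -20 − 14 = -34°C.
Density altitude = 500 + 120 × (-34) = 500 + (-4080) = -3580 ft.

-3580 ft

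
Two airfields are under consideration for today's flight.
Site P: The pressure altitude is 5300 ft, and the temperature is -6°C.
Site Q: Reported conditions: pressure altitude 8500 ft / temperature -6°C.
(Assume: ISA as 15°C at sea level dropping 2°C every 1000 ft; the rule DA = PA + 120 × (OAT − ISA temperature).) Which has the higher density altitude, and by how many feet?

Site Q by 3968 ft

Site P: ISA temp = 4.4°C, deviation -10.4°C, DA = 5300 + 120 × (-10.4) = 4052 ft.
Site Q: ISA temp = -2°C, deviation -4°C, DA = 8500 + 120 × (-4) = 8020 ft.
Site Q is higher by 8020 − 4052 = 3968 ft.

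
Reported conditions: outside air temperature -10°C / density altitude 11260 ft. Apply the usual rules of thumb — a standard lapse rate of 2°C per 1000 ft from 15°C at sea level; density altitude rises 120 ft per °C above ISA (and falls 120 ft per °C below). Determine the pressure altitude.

DA = PA + 120 × (OAT − (15 − 2·PA/1000)) = PA + 120·OAT − 1800 + 0.24·PA = 1.24·PA + 120·OAT − 1800.
So 1.24·PA = 11260 − 120 × (-10) + 1800 = 14260.
PA = 14260 / 1.24 = 11500 ft.

11500 ft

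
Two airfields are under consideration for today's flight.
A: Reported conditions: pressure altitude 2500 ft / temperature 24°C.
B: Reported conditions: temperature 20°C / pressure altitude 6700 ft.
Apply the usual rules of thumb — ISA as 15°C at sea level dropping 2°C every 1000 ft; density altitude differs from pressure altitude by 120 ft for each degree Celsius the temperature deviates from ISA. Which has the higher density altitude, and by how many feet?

A: ISA temp = 10°C, deviation +14°C, DA = 2500 + 120 × 14 = 4180 ft.
B: ISA temp = 1.6°C, deviation +18.4°C, DA = 6700 + 120 × 18.4 = 8908 ft.
B is higher by 8908 − 4180 = 4728 ft.

B by 4728 ft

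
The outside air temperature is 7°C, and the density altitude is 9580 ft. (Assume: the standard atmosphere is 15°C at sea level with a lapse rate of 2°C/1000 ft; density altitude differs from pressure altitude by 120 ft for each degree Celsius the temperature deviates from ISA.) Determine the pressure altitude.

8500 ft

DA = PA + 120 × (OAT − (15 − 2·PA/1000)) = PA + 120·OAT − 1800 + 0.24·PA = 1.24·PA + 120·OAT − 1800.
So 1.24·PA = 9580 − 120 × 7 + 1800 = 10540.
PA = 10540 / 1.24 = 8500 ft.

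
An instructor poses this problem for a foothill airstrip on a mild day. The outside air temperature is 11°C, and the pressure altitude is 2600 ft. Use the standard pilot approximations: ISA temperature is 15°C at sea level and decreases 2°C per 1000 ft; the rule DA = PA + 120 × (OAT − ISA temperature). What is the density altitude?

2744 ft

ISA temperature at 2600 ft = 15 − 2 × (2600/1000) = 9.8°C.
ISA deviation = 11 − 9.8 = +1.2°C.
Density altitude = 2600 + 120 × (1.2) = 2600 + (+144) = 2744 ft.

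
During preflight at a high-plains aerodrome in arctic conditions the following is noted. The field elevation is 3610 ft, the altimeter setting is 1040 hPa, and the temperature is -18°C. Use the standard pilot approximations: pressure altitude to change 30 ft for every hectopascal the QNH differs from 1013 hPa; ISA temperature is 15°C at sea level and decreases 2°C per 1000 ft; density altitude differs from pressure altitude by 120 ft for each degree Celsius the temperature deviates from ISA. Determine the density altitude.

-488 ft

Pressure altitude = 3610 + (1013 − 1040) × 30 = 3610 + (-810) = 2800 ft.
ISA temperature at 2800 ft = 15 − 2 × (2800/1000) = 9.4°C.
ISA deviation = -18 − 9.4 = -27.4°C.
Density altitude = 2800 + 120 × (-27.4) = -488 ft.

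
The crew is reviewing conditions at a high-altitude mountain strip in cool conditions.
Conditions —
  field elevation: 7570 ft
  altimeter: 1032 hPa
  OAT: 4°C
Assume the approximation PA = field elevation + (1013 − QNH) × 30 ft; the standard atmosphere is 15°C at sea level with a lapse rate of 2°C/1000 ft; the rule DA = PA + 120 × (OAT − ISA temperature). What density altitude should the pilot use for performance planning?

Pressure altitude = 7570 + (1013 − 1032) × 30 = 7570 + (-570) = 7000 ft.
ISA temperature at 7000 ft = 15 − 2 × (7000/1000) = 1°C.
ISA deviation = 4 − 1 = +3°C.
Density altitude = 7000 + 120 × (3) = 7360 ft.

7360 ft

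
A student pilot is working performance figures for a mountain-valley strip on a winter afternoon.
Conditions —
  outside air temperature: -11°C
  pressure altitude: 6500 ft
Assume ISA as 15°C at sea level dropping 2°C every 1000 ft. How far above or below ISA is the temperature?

ISA temperature at 6500 ft = 15 − 2 × (6500/1000) = 2°C.
Deviation = OAT − ISA = -11 − 2 = -13°C.

ISA-13°C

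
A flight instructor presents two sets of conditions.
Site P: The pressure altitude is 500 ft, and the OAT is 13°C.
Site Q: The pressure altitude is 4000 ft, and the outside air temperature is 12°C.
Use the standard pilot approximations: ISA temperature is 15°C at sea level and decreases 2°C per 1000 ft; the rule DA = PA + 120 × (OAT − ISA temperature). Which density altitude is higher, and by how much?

Site Q by 4220 ft

Site P: ISA temp = 14°C, deviation -1°C, DA = 500 + 120 × (-1) = 380 ft.
Site Q: ISA temp = 7°C, deviation +5°C, DA = 4000 + 120 × 5 = 4600 ft.
Site Q is higher by 4600 − 380 = 4220 ft.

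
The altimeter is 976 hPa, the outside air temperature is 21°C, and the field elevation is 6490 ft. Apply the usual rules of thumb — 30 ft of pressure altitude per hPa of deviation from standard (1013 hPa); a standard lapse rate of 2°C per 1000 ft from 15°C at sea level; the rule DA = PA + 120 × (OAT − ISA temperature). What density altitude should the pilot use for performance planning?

10144 ft

Pressure altitude = 6490 + (1013 − 976) × 30 = 6490 + (+1110) = 7600 ft.
ISA temperature at 7600 ft = 15 − 2 × (7600/1000) = -0.2°C.
ISA deviation = 21 − (-0.2) = +21.2°C.
Density altitude = 7600 + 120 × (21.2) = 10144 ft.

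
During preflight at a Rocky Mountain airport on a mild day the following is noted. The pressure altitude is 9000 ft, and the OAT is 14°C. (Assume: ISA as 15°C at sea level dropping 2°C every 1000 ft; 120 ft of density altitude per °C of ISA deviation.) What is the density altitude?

11040 ft

ISA temperature at 9000 ft = 15 − 2 × (9000/1000) = -3°C.
ISA deviation = 14 − (-3) = +17°C.
Density altitude = 9000 + 120 × (17) = 9000 + (+2040) = 11040 ft.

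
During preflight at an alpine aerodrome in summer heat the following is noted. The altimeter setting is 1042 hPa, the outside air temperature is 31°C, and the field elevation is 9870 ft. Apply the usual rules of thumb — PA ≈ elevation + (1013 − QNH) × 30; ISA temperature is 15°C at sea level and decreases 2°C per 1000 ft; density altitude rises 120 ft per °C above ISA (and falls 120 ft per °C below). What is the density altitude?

Pressure altitude = 9870 + (1013 − 1042) × 30 = 9870 + (-870) = 9000 ft.
ISA temperature at 9000 ft = 15 − 2 × (9000/1000) = -3°C.
ISA deviation = 31 − (-3) = +34°C.
Density altitude = 9000 + 120 × (34) = 13080 ft.

13080 ft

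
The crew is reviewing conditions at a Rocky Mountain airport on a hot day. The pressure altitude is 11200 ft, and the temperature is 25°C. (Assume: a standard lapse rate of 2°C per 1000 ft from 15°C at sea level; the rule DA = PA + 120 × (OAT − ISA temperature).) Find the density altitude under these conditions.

15088 ft

ISA temperature at 11200 ft = 15 − 2 × (11200/1000) = -7.4°C.
ISA deviation = 25 − (-7.4) = +32.4°C.
Density altitude = 11200 + 120 × (32.4) = 11200 + (+3888) = 15088 ft.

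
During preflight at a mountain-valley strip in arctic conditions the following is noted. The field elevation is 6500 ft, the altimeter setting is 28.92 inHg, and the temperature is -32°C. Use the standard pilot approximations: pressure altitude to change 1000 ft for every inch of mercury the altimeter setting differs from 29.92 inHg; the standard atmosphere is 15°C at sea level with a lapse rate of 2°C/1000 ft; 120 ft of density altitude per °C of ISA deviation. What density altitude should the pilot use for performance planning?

3660 ft

Pressure altitude = 6500 + (29.92 − 28.92) × 1000 = 6500 + (+1000) = 7500 ft.
ISA temperature at 7500 ft = 15 − 2 × (7500/1000) = 0°C.
ISA deviation = -32 − 0 = -32°C.
Density altitude = 7500 + 120 × (-32) = 3660 ft.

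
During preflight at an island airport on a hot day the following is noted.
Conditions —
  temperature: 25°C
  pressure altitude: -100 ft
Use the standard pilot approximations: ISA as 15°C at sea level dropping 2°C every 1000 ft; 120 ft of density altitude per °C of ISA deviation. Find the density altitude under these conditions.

ISA temperature at -100 ft = 15 − 2 × (-100/1000) = 15.2°C.
ISA deviation = 25 − 15.2 = +9.8°C.
Density altitude = -100 + 120 × (9.8) = -100 + (+1176) = 1076 ft.

1076 ft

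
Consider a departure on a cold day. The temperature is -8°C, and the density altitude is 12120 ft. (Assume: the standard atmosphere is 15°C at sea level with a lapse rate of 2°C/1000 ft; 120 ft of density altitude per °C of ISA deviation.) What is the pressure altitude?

12000 ft

DA = PA + 120 × (OAT − (15 − 2·PA/1000)) = PA + 120·OAT − 1800 + 0.24·PA = 1.24·PA + 120·OAT − 1800.
So 1.24·PA = 12120 − 120 × (-8) + 1800 = 14880.
PA = 14880 / 1.24 = 12000 ft.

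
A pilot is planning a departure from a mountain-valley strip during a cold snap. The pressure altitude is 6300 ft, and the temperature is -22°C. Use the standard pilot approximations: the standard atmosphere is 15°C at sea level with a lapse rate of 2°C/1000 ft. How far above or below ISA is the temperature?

ISA-24.4°C

ISA temperature at 6300 ft = 15 − 2 × (6300/1000) = 2.4°C.
Deviation = OAT − ISA = -22 − 2.4 = -24.4°C.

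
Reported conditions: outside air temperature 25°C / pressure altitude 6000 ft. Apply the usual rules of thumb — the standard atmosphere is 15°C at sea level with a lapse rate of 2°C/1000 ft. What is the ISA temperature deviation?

ISA+22°C

ISA temperature at 6000 ft = 15 − 2 × (6000/1000) = 3°C.
Deviation = OAT − ISA = 25 − 3 = +22°C.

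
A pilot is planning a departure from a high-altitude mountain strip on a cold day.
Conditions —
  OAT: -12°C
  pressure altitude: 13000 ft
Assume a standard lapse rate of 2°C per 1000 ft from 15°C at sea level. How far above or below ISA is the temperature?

ISA temperature at 13000 ft = 15 − 2 × (13000/1000) = -11°C.
Deviation = OAT − ISA = -12 − (-11) = -1°C.

ISA-1°C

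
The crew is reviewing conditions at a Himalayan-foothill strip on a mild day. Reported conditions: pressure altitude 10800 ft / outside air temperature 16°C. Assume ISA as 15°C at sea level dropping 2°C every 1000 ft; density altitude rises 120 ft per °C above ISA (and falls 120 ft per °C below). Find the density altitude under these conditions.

13512 ft

ISA temperature at 10800 ft = 15 − 2 × (10800/1000) = -6.6°C.
ISA deviation = 16 − (-6.6) = +22.6°C.
Density altitude = 10800 + 120 × (22.6) = 10800 + (+2712) = 13512 ft.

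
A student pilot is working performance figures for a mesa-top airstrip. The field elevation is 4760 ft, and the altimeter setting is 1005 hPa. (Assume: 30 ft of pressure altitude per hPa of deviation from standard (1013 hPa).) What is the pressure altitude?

5000 ft

Pressure correction = (1013 − 1005) × 30 = +240 ft.
Pressure altitude = 4760 + (+240) = 5000 ft.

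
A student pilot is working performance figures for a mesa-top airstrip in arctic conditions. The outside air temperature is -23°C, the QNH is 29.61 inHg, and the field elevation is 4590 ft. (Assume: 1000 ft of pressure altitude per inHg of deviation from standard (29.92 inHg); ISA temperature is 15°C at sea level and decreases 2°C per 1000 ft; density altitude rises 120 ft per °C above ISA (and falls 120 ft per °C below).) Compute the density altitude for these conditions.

Pressure altitude = 4590 + (29.92 − 29.61) × 1000 = 4590 + (+310) = 4900 ft.
ISA temperature at 4900 ft = 15 − 2 × (4900/1000) = 5.2°C.
ISA deviation = -23 − 5.2 = -28.2°C.
Density altitude = 4900 + 120 × (-28.2) = 1516 ft.

1516 ft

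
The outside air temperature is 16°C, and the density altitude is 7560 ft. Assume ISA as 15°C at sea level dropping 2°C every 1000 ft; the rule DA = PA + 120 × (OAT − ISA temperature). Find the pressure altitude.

DA = PA + 120 × (OAT − (15 − 2·PA/1000)) = PA + 120·OAT − 1800 + 0.24·PA = 1.24·PA + 120·OAT − 1800.
So 1.24·PA = 7560 − 120 × 16 + 1800 = 7440.
PA = 7440 / 1.24 = 6000 ft.

6000 ft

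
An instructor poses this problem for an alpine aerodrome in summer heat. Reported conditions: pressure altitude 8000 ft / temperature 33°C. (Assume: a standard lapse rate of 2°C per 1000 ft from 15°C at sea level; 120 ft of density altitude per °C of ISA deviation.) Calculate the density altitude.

ISA temperature at 8000 ft = 15 − 2 × (8000/1000) = -1°C.
ISA deviation = 33 − (-1) = +34°C.
Density altitude = 8000 + 120 × (34) = 8000 + (+4080) = 12080 ft.

12080 ft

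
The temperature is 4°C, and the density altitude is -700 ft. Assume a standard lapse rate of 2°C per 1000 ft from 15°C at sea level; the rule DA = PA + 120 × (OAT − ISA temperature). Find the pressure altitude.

500 ft

DA = PA + 120 × (OAT − (15 − 2·PA/1000)) = PA + 120·OAT − 1800 + 0.24·PA = 1.24·PA + 120·OAT − 1800.
So 1.24·PA = -700 − 120 × 4 + 1800 = 620.
PA = 620 / 1.24 = 500 ft.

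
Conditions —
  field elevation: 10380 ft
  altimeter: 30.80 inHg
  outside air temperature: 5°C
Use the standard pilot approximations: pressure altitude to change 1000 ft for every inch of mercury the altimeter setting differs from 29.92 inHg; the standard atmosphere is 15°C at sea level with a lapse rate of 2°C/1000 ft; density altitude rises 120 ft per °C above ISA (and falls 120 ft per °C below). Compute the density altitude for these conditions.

Pressure altitude = 10380 + (29.92 − 30.80) × 1000 = 10380 + (-880) = 9500 ft.
ISA temperature at 9500 ft = 15 − 2 × (9500/1000) = -4°C.
ISA deviation = 5 − (-4) = +9°C.
Density altitude = 9500 + 120 × (9) = 10580 ft.

10580 ft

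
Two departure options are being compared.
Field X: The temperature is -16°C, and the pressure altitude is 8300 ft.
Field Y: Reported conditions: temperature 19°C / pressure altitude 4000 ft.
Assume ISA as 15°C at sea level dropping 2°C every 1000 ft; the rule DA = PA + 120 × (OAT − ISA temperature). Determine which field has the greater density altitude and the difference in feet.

Field X: ISA temp = -1.6°C, deviation -14.4°C, DA = 8300 + 120 × (-14.4) = 6572 ft.
Field Y: ISA temp = 7°C, deviation +12°C, DA = 4000 + 120 × 12 = 5440 ft.
Field X is higher by 6572 − 5440 = 1132 ft.

Field X by 1132 ft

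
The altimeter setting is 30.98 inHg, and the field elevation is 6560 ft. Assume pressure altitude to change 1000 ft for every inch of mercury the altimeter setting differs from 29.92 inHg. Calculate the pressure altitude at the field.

Pressure correction = (29.92 − 30.98) × 1000 = -1060 ft.
Pressure altitude = 6560 + (-1060) = 5500 ft.

5500 ft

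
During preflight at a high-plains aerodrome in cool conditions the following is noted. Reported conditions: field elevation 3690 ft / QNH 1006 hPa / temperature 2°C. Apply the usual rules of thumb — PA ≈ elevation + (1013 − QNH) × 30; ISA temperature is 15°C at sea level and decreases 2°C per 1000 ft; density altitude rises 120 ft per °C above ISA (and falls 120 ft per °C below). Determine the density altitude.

3276 ft

Pressure altitude = 3690 + (1013 − 1006) × 30 = 3690 + (+210) = 3900 ft.
ISA temperature at 3900 ft = 15 − 2 × (3900/1000) = 7.2°C.
ISA deviation = 2 − 7.2 = -5.2°C.
Density altitude = 3900 + 120 × (-5.2) = 3276 ft.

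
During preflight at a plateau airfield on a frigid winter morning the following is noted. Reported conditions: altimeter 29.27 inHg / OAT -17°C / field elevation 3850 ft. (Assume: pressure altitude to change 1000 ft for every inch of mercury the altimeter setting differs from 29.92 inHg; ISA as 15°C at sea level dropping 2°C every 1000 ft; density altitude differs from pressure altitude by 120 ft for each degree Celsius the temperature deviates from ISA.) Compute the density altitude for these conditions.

Pressure altitude = 3850 + (29.92 − 29.27) × 1000 = 3850 + (+650) = 4500 ft.
ISA temperature at 4500 ft = 15 − 2 × (4500/1000) = 6°C.
ISA deviation = -17 − 6 = -23°C.
Density altitude = 4500 + 120 × (-23) = 1740 ft.

1740 ft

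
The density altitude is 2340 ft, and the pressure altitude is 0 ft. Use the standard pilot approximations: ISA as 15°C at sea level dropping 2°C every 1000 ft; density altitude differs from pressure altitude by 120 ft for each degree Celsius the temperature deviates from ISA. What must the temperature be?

Density altitude − pressure altitude = 2340 − 0 = +2340 ft.
At 120 ft/°C that is an ISA deviation of 2340/120 = +19.5°C.
ISA temperature at 0 ft = 15 − 2 × (0/1000) = 15°C.
OAT = ISA + deviation = 15 + (+19.5) = 34.5°C.

34.5°C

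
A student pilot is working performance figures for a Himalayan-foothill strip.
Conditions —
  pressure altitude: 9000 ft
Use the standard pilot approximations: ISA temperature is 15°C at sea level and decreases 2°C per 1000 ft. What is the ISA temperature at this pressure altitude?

-3°C

ISA temperature = 15 − 2 × (9000/1000) = 15 − 18 = -3°C.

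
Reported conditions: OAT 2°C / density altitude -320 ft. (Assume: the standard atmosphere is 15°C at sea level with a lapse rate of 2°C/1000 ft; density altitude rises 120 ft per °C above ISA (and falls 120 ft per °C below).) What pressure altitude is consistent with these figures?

DA = PA + 120 × (OAT − (15 − 2·PA/1000)) = PA + 120·OAT − 1800 + 0.24·PA = 1.24·PA + 120·OAT − 1800.
So 1.24·PA = -320 − 120 × 2 + 1800 = 1240.
PA = 1240 / 1.24 = 1000 ft.

1000 ft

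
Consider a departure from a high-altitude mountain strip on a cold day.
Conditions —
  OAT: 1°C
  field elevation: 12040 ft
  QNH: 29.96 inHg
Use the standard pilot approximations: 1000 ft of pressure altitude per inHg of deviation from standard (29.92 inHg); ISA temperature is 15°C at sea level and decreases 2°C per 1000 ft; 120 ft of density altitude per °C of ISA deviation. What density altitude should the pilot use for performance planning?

13200 ft

Pressure altitude = 12040 + (29.92 − 29.96) × 1000 = 12040 + (-40) = 12000 ft.
ISA temperature at 12000 ft = 15 − 2 × (12000/1000) = -9°C.
ISA deviation = 1 − (-9) = +10°C.
Density altitude = 12000 + 120 × (10) = 13200 ft.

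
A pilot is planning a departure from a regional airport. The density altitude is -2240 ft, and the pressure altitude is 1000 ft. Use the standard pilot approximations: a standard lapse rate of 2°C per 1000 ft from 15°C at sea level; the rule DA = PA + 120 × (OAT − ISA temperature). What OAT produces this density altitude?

-14°C

Density altitude − pressure altitude = -2240 − 1000 = -3240 ft.
At 120 ft/°C that is an ISA deviation of -3240/120 = -27°C.
ISA temperature at 1000 ft = 15 − 2 × (1000/1000) = 13°C.
OAT = ISA + deviation = 13 + (-27) = -14°C.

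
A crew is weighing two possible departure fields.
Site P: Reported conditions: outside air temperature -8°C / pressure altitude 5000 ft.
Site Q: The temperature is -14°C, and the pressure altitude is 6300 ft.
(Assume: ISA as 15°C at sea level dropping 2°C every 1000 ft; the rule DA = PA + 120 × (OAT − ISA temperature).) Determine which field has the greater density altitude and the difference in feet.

Site P: ISA temp = 5°C, deviation -13°C, DA = 5000 + 120 × (-13) = 3440 ft.
Site Q: ISA temp = 2.4°C, deviation -16.4°C, DA = 6300 + 120 × (-16.4) = 4332 ft.
Site Q is higher by 4332 − 3440 = 892 ft.

Site Q by 892 ft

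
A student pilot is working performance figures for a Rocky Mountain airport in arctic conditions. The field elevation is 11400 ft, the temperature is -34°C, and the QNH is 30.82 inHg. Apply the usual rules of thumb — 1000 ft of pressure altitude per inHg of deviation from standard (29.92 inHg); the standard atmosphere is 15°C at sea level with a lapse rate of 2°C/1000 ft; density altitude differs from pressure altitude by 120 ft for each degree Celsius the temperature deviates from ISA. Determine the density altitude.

7140 ft

Pressure altitude = 11400 + (29.92 − 30.82) × 1000 = 11400 + (-900) = 10500 ft.
ISA temperature at 10500 ft = 15 − 2 × (10500/1000) = -6°C.
ISA deviation = -34 − (-6) = -28°C.
Density altitude = 10500 + 120 × (-28) = 7140 ft.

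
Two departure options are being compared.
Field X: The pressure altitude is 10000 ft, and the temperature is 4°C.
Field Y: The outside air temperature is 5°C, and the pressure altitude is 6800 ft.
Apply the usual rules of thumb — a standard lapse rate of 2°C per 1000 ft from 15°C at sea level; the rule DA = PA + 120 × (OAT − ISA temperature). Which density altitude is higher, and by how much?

Field X by 3848 ft

Field X: ISA temp = -5°C, deviation +9°C, DA = 10000 + 120 × 9 = 11080 ft.
Field Y: ISA temp = 1.4°C, deviation +3.6°C, DA = 6800 + 120 × 3.6 = 7232 ft.
Field X is higher by 11080 − 7232 = 3848 ft.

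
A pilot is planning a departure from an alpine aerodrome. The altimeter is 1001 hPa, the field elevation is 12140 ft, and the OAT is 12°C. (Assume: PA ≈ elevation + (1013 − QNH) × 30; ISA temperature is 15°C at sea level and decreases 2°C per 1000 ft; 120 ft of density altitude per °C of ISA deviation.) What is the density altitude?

15140 ft

Pressure altitude = 12140 + (1013 − 1001) × 30 = 12140 + (+360) = 12500 ft.
ISA temperature at 12500 ft = 15 − 2 × (12500/1000) = -10°C.
ISA deviation = 12 − (-10) = +22°C.
Density altitude = 12500 + 120 × (22) = 15140 ft.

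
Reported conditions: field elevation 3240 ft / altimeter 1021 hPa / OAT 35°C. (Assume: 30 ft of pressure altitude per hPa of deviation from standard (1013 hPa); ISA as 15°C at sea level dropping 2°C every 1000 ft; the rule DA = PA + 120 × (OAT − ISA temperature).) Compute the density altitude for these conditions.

6120 ft

Pressure altitude = 3240 + (1013 − 1021) × 30 = 3240 + (-240) = 3000 ft.
ISA temperature at 3000 ft = 15 − 2 × (3000/1000) = 9°C.
ISA deviation = 35 − 9 = +26°C.
Density altitude = 3000 + 120 × (26) = 6120 ft.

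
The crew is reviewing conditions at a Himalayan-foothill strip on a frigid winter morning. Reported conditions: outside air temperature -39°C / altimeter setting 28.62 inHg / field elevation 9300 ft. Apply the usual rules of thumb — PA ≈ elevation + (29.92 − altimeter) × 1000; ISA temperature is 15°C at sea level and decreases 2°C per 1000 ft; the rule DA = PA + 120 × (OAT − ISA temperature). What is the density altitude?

Pressure altitude = 9300 + (29.92 − 28.62) × 1000 = 9300 + (+1300) = 10600 ft.
ISA temperature at 10600 ft = 15 − 2 × (10600/1000) = -6.2°C.
ISA deviation = -39 − (-6.2) = -32.8°C.
Density altitude = 10600 + 120 × (-32.8) = 6664 ft.

6664 ft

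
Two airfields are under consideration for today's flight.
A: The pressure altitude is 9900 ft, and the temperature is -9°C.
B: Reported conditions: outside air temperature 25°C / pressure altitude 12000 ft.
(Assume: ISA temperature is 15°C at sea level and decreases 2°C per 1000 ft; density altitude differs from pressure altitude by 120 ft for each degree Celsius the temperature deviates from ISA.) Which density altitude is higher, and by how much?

B by 6684 ft

A: ISA temp = -4.8°C, deviation -4.2°C, DA = 9900 + 120 × (-4.2) = 9396 ft.
B: ISA temp = -9°C, deviation +34°C, DA = 12000 + 120 × 34 = 16080 ft.
B is higher by 16080 − 9396 = 6684 ft.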